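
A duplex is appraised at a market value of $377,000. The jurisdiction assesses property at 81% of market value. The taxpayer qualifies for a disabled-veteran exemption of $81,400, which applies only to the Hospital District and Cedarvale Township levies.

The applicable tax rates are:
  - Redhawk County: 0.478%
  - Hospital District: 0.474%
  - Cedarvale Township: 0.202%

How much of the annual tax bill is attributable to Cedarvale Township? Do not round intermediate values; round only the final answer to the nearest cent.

Assessed value = $377,000 × 0.81 = $305,370
Cedarvale Township taxable value = $305,370 − $81,400 = $223,970
Cedarvale Township levy = $223,970 × 0.00202 = $452.4194

$452.42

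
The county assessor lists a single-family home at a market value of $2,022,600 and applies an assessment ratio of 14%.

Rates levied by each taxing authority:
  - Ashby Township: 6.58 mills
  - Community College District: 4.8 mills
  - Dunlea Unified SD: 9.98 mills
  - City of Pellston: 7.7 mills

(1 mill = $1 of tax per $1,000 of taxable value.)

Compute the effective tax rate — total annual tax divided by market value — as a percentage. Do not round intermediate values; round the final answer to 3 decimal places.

Assessed value = $2,022,600 × 0.14 = $283,164
Ashby Township: $283,164 × 0.00658 = $1,863.21912
Community College District: $283,164 × 0.0048 = $1,359.1872
Dunlea Unified SD: $283,164 × 0.00998 = $2,825.97672
City of Pellston: $283,164 × 0.0077 = $2,180.3628
Total tax = $8,228.74584
Effective rate = $8,228.74584 ÷ $2,022,600 = 0.407% of market value

0.407%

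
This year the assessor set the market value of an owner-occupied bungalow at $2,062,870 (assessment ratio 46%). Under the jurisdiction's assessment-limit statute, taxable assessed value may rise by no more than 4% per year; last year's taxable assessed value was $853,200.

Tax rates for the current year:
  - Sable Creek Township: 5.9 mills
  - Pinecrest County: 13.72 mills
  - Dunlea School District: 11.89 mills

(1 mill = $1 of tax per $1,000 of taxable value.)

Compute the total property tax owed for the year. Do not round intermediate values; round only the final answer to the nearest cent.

Uncapped assessed value = $2,062,870 × 0.46 = $948,920.2
Cap limit = $853,200 × 1.04 = $887,328
Taxable assessed value = min($948,920.2, $887,328) = $887,328 (cap binds)
Sable Creek Township: $887,328 × 0.0059 = $5,235.2352
Pinecrest County: $887,328 × 0.01372 = $12,174.14016
Dunlea School District: $887,328 × 0.01189 = $10,550.32992
Total = $27,959.70528

$27,959.71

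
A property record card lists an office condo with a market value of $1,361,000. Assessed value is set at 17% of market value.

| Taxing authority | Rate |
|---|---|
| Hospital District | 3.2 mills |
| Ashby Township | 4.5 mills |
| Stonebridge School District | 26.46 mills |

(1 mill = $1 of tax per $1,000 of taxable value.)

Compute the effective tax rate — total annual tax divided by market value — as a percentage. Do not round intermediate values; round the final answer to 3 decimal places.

Assessed value = $1,361,000 × 0.17 = $231,370
Hospital District: $231,370 × 0.0032 = $740.384
Ashby Township: $231,370 × 0.0045 = $1,041.165
Stonebridge School District: $231,370 × 0.02646 = $6,122.0502
Total tax = $7,903.5992
Effective rate = $7,903.5992 ÷ $1,361,000 = 0.581% of market value

0.581%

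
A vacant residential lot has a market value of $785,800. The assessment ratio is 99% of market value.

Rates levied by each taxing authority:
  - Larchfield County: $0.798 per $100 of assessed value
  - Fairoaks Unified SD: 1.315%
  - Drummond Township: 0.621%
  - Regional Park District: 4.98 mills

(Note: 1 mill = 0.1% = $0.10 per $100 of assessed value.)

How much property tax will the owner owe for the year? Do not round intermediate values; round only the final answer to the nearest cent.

Assessed value = $785,800 × 0.99 = $777,942
Larchfield County: $777,942 × 0.00798 = $6,207.97716
Fairoaks Unified SD: $777,942 × 0.01315 = $10,229.9373
Drummond Township: $777,942 × 0.00621 = $4,831.01982
Regional Park District: $777,942 × 0.00498 = $3,874.15116
Total = $25,143.08544

$25,143.09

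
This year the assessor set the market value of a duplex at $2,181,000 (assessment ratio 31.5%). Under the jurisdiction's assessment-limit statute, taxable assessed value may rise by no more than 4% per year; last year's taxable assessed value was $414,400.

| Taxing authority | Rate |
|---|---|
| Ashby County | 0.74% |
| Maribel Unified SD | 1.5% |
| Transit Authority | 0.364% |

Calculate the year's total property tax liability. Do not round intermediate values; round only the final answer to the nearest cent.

Uncapped assessed value = $2,181,000 × 0.315 = $687,015
Cap limit = $414,400 × 1.04 = $430,976
Taxable assessed value = min($687,015, $430,976) = $430,976 (cap binds)
Ashby County: $430,976 × 0.0074 = $3,189.2224
Maribel Unified SD: $430,976 × 0.015 = $6,464.64
Transit Authority: $430,976 × 0.00364 = $1,568.75264
Total = $11,222.61504

$11,222.62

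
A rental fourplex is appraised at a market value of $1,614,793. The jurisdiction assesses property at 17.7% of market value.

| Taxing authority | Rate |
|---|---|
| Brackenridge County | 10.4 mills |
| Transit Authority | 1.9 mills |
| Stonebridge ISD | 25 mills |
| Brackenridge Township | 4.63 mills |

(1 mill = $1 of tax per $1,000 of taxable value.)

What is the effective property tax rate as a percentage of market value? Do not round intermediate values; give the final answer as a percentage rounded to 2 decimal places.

Assessed value = $1,614,793 × 0.177 = $285,818.361
Brackenridge County: $285,818.361 × 0.0104 = $2,972.5109544
Transit Authority: $285,818.361 × 0.0019 = $543.0548859
Stonebridge ISD: $285,818.361 × 0.025 = $7,145.459025
Brackenridge Township: $285,818.361 × 0.00463 = $1,323.33901143
Total tax = $11,984.36387673
Effective rate = $11,984.36387673 ÷ $1,614,793 = 0.74% of market value

0.74%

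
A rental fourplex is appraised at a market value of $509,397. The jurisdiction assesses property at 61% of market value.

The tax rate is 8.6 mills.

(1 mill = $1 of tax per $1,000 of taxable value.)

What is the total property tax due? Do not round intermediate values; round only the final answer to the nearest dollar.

Assessed value = $509,397 × 0.61 = $310,732.17
Tax = $310,732.17 × 0.0086 = $2,672.296662

$2,672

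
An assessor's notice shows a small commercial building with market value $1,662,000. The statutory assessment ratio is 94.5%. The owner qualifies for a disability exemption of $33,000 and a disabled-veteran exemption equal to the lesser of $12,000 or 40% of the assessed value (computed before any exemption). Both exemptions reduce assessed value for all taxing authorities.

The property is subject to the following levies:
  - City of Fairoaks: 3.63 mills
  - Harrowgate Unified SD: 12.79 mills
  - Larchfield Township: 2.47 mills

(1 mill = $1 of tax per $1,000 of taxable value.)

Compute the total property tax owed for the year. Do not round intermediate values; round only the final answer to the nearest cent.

Assessed value = $1,662,000 × 0.945 = $1,570,590
Disabled-veteran exemption = min($12,000, 40% × $1,570,590) = min($12,000, $628,236) = $12,000 (dollar cap binds)
Taxable value = $1,570,590 − $33,000 − $12,000 = $1,525,590
City of Fairoaks: $1,525,590 × 0.00363 = $5,537.8917
Harrowgate Unified SD: $1,525,590 × 0.01279 = $19,512.2961
Larchfield Township: $1,525,590 × 0.00247 = $3,768.2073
Total = $28,818.3951

$28,818.40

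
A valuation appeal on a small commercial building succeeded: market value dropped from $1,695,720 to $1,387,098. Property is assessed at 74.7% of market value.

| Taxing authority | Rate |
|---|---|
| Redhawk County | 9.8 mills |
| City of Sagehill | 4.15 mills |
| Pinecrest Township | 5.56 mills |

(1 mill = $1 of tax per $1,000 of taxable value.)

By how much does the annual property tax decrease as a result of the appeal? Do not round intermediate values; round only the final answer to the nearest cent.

Old assessed value = $1,695,720 × 0.747 = $1,266,702.84
New assessed value = $1,387,098 × 0.747 = $1,036,162.206
Combined rate = 0.0098 + 0.00415 + 0.00556 = 0.01951
Old tax = $1,266,702.84 × 0.01951 = $24,713.3724084
New tax = $1,036,162.206 × 0.01951 = $20,215.52463906
Reduction = $24,713.3724084 − $20,215.52463906 = $4,497.84776934

$4,497.85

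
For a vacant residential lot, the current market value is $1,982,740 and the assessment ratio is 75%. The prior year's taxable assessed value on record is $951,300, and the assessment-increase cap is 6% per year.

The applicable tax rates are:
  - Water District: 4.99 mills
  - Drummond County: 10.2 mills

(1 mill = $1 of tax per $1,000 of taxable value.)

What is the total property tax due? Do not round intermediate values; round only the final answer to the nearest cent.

Uncapped assessed value = $1,982,740 × 0.75 = $1,487,055
Cap limit = $951,300 × 1.06 = $1,008,378
Taxable assessed value = min($1,487,055, $1,008,378) = $1,008,378 (cap binds)
Water District: $1,008,378 × 0.00499 = $5,031.80622
Drummond County: $1,008,378 × 0.0102 = $10,285.4556
Total = $15,317.26182

$15,317.26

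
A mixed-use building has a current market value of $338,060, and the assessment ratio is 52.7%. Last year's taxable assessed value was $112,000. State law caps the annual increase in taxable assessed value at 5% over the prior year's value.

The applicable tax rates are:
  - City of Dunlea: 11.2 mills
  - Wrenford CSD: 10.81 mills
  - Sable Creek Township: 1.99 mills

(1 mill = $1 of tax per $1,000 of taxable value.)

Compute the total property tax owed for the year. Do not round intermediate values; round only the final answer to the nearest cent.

$2,822.40

Uncapped assessed value = $338,060 × 0.527 = $178,157.62
Cap limit = $112,000 × 1.05 = $117,600
Taxable assessed value = min($178,157.62, $117,600) = $117,600 (cap binds)
City of Dunlea: $117,600 × 0.0112 = $1,317.12
Wrenford CSD: $117,600 × 0.01081 = $1,271.256
Sable Creek Township: $117,600 × 0.00199 = $234.024
Total = $2,822.4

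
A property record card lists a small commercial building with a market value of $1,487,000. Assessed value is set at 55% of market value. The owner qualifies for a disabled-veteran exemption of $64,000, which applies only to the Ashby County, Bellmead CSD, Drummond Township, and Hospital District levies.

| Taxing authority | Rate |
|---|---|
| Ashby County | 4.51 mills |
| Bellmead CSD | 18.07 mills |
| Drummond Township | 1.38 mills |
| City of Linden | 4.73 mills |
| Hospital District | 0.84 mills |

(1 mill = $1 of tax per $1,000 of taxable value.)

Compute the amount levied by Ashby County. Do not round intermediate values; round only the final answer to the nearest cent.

$3,399.86

Assessed value = $1,487,000 × 0.55 = $817,850
Ashby County taxable value = $817,850 − $64,000 = $753,850
Ashby County levy = $753,850 × 0.00451 = $3,399.8635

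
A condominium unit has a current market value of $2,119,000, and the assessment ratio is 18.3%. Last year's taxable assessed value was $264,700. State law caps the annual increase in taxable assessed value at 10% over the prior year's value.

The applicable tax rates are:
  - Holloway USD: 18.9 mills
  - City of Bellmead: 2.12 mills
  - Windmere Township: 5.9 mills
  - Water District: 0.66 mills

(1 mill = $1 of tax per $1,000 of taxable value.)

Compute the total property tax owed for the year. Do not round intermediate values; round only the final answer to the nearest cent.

Uncapped assessed value = $2,119,000 × 0.183 = $387,777
Cap limit = $264,700 × 1.1 = $291,170
Taxable assessed value = min($387,777, $291,170) = $291,170 (cap binds)
Holloway USD: $291,170 × 0.0189 = $5,503.113
City of Bellmead: $291,170 × 0.00212 = $617.2804
Windmere Township: $291,170 × 0.0059 = $1,717.903
Water District: $291,170 × 0.00066 = $192.1722
Total = $8,030.4686

$8,030.47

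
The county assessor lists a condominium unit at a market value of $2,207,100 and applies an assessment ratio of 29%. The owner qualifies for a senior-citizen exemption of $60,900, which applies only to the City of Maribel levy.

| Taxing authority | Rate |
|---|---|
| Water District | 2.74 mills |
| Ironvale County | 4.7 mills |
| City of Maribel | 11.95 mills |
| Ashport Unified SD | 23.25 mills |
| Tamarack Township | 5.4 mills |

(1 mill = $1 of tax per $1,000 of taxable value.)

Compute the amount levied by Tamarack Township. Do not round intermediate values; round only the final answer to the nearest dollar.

Assessed value = $2,207,100 × 0.29 = $640,059
Tamarack Township taxable value = $640,059 (exemption does not apply)
Tamarack Township levy = $640,059 × 0.0054 = $3,456.3186

$3,456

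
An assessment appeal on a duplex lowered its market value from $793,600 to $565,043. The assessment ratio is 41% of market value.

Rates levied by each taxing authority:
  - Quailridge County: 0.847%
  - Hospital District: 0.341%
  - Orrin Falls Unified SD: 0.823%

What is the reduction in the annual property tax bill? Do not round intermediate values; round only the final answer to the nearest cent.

Old assessed value = $793,600 × 0.41 = $325,376
New assessed value = $565,043 × 0.41 = $231,667.63
Combined rate = 0.00847 + 0.00341 + 0.00823 = 0.02011
Old tax = $325,376 × 0.02011 = $6,543.31136
New tax = $231,667.63 × 0.02011 = $4,658.8360393
Reduction = $6,543.31136 − $4,658.8360393 = $1,884.4753207

$1,884.48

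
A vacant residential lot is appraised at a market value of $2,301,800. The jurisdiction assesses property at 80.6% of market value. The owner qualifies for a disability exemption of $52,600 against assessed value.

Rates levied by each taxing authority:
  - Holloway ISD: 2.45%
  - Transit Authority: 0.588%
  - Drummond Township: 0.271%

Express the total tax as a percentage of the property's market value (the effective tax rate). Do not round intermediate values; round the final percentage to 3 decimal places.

Assessed value = $2,301,800 × 0.806 = $1,855,250.8
Taxable value = $1,855,250.8 − $52,600 = $1,802,650.8
Holloway ISD: $1,802,650.8 × 0.0245 = $44,164.9446
Transit Authority: $1,802,650.8 × 0.00588 = $10,599.586704
Drummond Township: $1,802,650.8 × 0.00271 = $4,885.183668
Total tax = $59,649.714972
Effective rate = $59,649.714972 ÷ $2,301,800 = 2.591% of market value

2.591%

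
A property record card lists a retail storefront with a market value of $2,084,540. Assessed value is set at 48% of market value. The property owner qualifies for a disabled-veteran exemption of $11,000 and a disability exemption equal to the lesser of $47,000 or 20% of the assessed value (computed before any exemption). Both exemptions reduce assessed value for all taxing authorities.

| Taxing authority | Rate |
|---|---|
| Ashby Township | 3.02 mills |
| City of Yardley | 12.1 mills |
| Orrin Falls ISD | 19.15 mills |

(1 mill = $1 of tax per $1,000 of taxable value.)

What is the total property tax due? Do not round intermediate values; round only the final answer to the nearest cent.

Assessed value = $2,084,540 × 0.48 = $1,000,579.2
Disability exemption = min($47,000, 20% × $1,000,579.2) = min($47,000, $200,115.84) = $47,000 (dollar cap binds)
Taxable value = $1,000,579.2 − $11,000 − $47,000 = $942,579.2
Ashby Township: $942,579.2 × 0.00302 = $2,846.589184
City of Yardley: $942,579.2 × 0.0121 = $11,405.20832
Orrin Falls ISD: $942,579.2 × 0.01915 = $18,050.39168
Total = $32,302.189184

$32,302.19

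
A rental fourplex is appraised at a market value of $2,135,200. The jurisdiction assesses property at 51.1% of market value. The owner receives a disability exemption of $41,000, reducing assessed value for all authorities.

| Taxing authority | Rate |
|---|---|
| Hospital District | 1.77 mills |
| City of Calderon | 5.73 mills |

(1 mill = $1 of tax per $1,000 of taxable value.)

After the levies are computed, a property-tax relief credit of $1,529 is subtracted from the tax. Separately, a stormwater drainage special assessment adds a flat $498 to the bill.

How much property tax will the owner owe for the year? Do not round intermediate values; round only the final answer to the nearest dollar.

$6,845

Assessed value = $2,135,200 × 0.511 = $1,091,087.2
Taxable value = $1,091,087.2 − $41,000 = $1,050,087.2
Hospital District: $1,050,087.2 × 0.00177 = $1,858.654344
City of Calderon: $1,050,087.2 × 0.00573 = $6,016.999656
Levies subtotal = $7,875.654
After credit = $7,875.654 − $1,529 = $6,346.654
Total = $6,346.654 + $498 = $6,844.654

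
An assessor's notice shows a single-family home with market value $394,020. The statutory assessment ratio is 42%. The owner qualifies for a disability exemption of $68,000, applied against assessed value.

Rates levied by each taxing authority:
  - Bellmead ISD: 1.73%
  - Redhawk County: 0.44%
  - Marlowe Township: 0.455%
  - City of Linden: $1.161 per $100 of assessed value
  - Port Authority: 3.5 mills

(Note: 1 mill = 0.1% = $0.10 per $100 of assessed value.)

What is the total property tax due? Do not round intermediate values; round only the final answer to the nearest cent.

Assessed value = $394,020 × 0.42 = $165,488.4
Taxable value = $165,488.4 − $68,000 = $97,488.4
Bellmead ISD: $97,488.4 × 0.0173 = $1,686.54932
Redhawk County: $97,488.4 × 0.0044 = $428.94896
Marlowe Township: $97,488.4 × 0.00455 = $443.57222
City of Linden: $97,488.4 × 0.01161 = $1,131.840324
Port Authority: $97,488.4 × 0.0035 = $341.2094
Total = $4,032.120224

$4,032.12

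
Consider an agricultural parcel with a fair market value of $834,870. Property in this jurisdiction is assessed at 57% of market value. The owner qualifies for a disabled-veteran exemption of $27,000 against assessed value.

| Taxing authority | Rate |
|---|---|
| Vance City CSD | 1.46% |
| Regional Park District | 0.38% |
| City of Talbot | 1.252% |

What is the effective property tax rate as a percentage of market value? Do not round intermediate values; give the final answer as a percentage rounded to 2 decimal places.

1.66%

Assessed value = $834,870 × 0.57 = $475,875.9
Taxable value = $475,875.9 − $27,000 = $448,875.9
Vance City CSD: $448,875.9 × 0.0146 = $6,553.58814
Regional Park District: $448,875.9 × 0.0038 = $1,705.72842
City of Talbot: $448,875.9 × 0.01252 = $5,619.926268
Total tax = $13,879.242828
Effective rate = $13,879.242828 ÷ $834,870 = 1.66% of market value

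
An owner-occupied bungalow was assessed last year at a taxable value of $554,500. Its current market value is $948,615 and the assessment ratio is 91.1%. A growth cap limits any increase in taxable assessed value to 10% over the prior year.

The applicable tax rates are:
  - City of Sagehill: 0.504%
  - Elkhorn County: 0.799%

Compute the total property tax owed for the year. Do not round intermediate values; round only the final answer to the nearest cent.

$7,947.65

Uncapped assessed value = $948,615 × 0.911 = $864,188.265
Cap limit = $554,500 × 1.1 = $609,950
Taxable assessed value = min($864,188.265, $609,950) = $609,950 (cap binds)
City of Sagehill: $609,950 × 0.00504 = $3,074.148
Elkhorn County: $609,950 × 0.00799 = $4,873.5005
Total = $7,947.6485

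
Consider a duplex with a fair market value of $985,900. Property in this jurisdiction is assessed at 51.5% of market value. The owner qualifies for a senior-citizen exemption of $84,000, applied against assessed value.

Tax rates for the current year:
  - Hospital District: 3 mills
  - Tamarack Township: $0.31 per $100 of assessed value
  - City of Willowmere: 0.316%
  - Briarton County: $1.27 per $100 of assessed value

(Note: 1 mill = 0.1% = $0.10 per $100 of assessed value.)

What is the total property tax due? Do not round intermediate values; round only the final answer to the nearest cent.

$9,305.30

Assessed value = $985,900 × 0.515 = $507,738.5
Taxable value = $507,738.5 − $84,000 = $423,738.5
Hospital District: $423,738.5 × 0.003 = $1,271.2155
Tamarack Township: $423,738.5 × 0.0031 = $1,313.58935
City of Willowmere: $423,738.5 × 0.00316 = $1,339.01366
Briarton County: $423,738.5 × 0.0127 = $5,381.47895
Total = $9,305.29746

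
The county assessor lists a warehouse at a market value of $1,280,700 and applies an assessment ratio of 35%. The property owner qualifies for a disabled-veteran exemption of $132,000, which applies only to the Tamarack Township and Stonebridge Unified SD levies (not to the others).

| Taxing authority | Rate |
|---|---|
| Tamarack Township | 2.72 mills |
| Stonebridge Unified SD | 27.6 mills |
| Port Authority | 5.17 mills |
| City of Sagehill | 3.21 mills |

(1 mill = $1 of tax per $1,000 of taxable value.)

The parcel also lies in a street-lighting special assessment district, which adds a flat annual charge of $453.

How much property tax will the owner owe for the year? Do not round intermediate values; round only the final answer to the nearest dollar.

Assessed value = $1,280,700 × 0.35 = $448,245
Tamarack Township: ($448,245 − $132,000) × 0.00272 = $316,245 × 0.00272 = $860.1864
Stonebridge Unified SD: ($448,245 − $132,000) × 0.0276 = $316,245 × 0.0276 = $8,728.362
Port Authority: $448,245 × 0.00517 = $2,317.42665
City of Sagehill: $448,245 × 0.00321 = $1,438.86645
Levies subtotal = $13,344.8415
Total = $13,344.8415 + $453 = $13,797.8415

$13,798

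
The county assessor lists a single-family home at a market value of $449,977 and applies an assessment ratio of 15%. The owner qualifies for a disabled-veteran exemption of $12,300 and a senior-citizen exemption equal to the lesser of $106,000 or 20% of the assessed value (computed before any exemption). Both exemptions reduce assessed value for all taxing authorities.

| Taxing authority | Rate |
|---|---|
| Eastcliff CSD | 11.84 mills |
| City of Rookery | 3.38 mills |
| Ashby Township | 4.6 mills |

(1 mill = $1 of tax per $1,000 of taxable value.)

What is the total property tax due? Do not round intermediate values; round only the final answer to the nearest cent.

Assessed value = $449,977 × 0.15 = $67,496.55
Senior-citizen exemption = min($106,000, 20% × $67,496.55) = min($106,000, $13,499.31) = $13,499.31 (percentage binds)
Taxable value = $67,496.55 − $12,300 − $13,499.31 = $41,697.24
Eastcliff CSD: $41,697.24 × 0.01184 = $493.6953216
City of Rookery: $41,697.24 × 0.00338 = $140.9366712
Ashby Township: $41,697.24 × 0.0046 = $191.807304
Total = $826.4392968

$826.44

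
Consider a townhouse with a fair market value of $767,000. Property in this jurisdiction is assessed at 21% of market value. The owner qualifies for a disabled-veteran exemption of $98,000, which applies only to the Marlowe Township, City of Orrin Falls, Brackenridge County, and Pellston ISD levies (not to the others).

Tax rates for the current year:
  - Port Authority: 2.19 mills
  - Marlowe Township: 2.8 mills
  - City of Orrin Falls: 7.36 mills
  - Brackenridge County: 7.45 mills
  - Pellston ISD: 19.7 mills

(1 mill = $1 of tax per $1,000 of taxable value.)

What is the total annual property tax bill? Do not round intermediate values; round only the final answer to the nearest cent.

$2,705.89

Assessed value = $767,000 × 0.21 = $161,070
Port Authority: $161,070 × 0.00219 = $352.7433
Marlowe Township: ($161,070 − $98,000) × 0.0028 = $63,070 × 0.0028 = $176.596
City of Orrin Falls: ($161,070 − $98,000) × 0.00736 = $63,070 × 0.00736 = $464.1952
Brackenridge County: ($161,070 − $98,000) × 0.00745 = $63,070 × 0.00745 = $469.8715
Pellston ISD: ($161,070 − $98,000) × 0.0197 = $63,070 × 0.0197 = $1,242.479
Total = $2,705.885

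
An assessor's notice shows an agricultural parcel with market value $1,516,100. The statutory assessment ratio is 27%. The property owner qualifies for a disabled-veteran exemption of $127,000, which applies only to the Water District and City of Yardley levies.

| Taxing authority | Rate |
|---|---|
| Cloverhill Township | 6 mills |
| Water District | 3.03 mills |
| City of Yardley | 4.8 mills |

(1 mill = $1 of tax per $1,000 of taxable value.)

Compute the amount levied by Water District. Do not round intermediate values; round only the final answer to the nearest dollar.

Assessed value = $1,516,100 × 0.27 = $409,347
Water District taxable value = $409,347 − $127,000 = $282,347
Water District levy = $282,347 × 0.00303 = $855.51141

$856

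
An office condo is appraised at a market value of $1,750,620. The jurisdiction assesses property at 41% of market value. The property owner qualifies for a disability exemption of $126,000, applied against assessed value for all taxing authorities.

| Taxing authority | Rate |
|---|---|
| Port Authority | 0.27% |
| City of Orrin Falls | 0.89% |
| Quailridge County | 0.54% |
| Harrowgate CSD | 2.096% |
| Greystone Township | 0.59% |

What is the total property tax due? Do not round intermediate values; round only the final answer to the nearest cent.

Assessed value = $1,750,620 × 0.41 = $717,754.2
Taxable value = $717,754.2 − $126,000 = $591,754.2
Port Authority: $591,754.2 × 0.0027 = $1,597.73634
City of Orrin Falls: $591,754.2 × 0.0089 = $5,266.61238
Quailridge County: $591,754.2 × 0.0054 = $3,195.47268
Harrowgate CSD: $591,754.2 × 0.02096 = $12,403.168032
Greystone Township: $591,754.2 × 0.0059 = $3,491.34978
Total = $1,597.73634 + $5,266.61238 + $3,195.47268 + $12,403.168032 + $3,491.34978 = $25,954.339212

$25,954.34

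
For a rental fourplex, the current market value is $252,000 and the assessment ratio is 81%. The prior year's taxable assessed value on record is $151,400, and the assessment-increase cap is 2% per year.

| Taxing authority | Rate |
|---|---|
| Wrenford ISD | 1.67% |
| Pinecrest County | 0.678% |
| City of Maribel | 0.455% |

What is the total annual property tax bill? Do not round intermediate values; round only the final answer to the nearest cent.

$4,328.62

Uncapped assessed value = $252,000 × 0.81 = $204,120
Cap limit = $151,400 × 1.02 = $154,428
Taxable assessed value = min($204,120, $154,428) = $154,428 (cap binds)
Wrenford ISD: $154,428 × 0.0167 = $2,578.9476
Pinecrest County: $154,428 × 0.00678 = $1,047.02184
City of Maribel: $154,428 × 0.00455 = $702.6474
Total = $4,328.61684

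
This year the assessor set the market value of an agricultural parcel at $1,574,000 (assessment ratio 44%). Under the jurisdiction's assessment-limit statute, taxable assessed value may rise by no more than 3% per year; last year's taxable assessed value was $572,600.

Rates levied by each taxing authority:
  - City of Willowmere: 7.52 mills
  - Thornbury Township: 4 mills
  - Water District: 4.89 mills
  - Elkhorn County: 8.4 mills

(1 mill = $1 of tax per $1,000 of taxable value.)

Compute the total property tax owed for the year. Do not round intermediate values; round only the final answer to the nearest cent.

Uncapped assessed value = $1,574,000 × 0.44 = $692,560
Cap limit = $572,600 × 1.03 = $589,778
Taxable assessed value = min($692,560, $589,778) = $589,778 (cap binds)
City of Willowmere: $589,778 × 0.00752 = $4,435.13056
Thornbury Township: $589,778 × 0.004 = $2,359.112
Water District: $589,778 × 0.00489 = $2,884.01442
Elkhorn County: $589,778 × 0.0084 = $4,954.1352
Total = $14,632.39218

$14,632.39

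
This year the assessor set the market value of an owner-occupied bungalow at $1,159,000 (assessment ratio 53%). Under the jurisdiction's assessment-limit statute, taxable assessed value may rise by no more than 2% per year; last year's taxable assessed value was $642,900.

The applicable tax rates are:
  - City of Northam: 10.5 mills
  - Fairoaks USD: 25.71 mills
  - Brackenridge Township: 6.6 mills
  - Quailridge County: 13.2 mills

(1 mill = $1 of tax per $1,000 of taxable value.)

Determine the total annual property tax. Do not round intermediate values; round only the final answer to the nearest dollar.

Uncapped assessed value = $1,159,000 × 0.53 = $614,270
Cap limit = $642,900 × 1.02 = $655,758
Taxable assessed value = min($614,270, $655,758) = $614,270 (cap does not bind)
City of Northam: $614,270 × 0.0105 = $6,449.835
Fairoaks USD: $614,270 × 0.02571 = $15,792.8817
Brackenridge Township: $614,270 × 0.0066 = $4,054.182
Quailridge County: $614,270 × 0.0132 = $8,108.364
Total = $34,405.2627

$34,405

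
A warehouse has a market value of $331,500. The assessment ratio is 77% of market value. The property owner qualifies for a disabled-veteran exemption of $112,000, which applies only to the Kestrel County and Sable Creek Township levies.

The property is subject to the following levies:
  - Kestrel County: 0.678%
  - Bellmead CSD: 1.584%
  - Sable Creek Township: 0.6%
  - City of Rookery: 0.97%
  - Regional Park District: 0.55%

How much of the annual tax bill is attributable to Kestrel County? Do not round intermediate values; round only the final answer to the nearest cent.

Assessed value = $331,500 × 0.77 = $255,255
Kestrel County taxable value = $255,255 − $112,000 = $143,255
Kestrel County levy = $143,255 × 0.00678 = $971.2689

$971.27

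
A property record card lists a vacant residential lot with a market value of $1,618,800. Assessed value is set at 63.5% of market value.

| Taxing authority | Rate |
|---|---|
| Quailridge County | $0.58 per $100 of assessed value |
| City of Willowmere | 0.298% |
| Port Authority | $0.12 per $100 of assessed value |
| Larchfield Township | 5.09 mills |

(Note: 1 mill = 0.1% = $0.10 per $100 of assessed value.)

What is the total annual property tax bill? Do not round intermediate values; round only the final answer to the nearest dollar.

Assessed value = $1,618,800 × 0.635 = $1,027,938
Quailridge County: $1,027,938 × 0.0058 = $5,962.0404
City of Willowmere: $1,027,938 × 0.00298 = $3,063.25524
Port Authority: $1,027,938 × 0.0012 = $1,233.5256
Larchfield Township: $1,027,938 × 0.00509 = $5,232.20442
Total = $15,491.02566

$15,491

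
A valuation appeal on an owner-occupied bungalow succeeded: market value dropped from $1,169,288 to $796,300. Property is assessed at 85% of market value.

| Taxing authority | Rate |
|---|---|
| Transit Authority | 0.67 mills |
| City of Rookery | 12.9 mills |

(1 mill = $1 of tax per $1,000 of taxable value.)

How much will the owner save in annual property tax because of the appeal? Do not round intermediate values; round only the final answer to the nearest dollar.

Old assessed value = $1,169,288 × 0.85 = $993,894.8
New assessed value = $796,300 × 0.85 = $676,855
Combined rate = 0.00067 + 0.0129 = 0.01357
Old tax = $993,894.8 × 0.01357 = $13,487.152436
New tax = $676,855 × 0.01357 = $9,184.92235
Reduction = $13,487.152436 − $9,184.92235 = $4,302.230086

$4,302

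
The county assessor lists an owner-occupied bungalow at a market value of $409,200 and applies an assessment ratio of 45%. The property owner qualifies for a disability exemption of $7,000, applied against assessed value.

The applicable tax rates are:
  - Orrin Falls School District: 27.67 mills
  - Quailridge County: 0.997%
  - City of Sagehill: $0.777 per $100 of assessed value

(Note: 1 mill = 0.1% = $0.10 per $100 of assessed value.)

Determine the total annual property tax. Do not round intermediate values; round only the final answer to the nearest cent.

$8,043.93

Assessed value = $409,200 × 0.45 = $184,140
Taxable value = $184,140 − $7,000 = $177,140
Orrin Falls School District: $177,140 × 0.02767 = $4,901.4638
Quailridge County: $177,140 × 0.00997 = $1,766.0858
City of Sagehill: $177,140 × 0.00777 = $1,376.3778
Total = $8,043.9274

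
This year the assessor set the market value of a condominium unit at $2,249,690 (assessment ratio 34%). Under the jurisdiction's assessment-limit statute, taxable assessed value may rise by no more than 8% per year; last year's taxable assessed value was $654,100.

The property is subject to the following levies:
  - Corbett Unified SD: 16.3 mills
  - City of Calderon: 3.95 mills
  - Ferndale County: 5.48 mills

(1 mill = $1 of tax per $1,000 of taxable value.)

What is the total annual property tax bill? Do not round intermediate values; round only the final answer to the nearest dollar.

Uncapped assessed value = $2,249,690 × 0.34 = $764,894.6
Cap limit = $654,100 × 1.08 = $706,428
Taxable assessed value = min($764,894.6, $706,428) = $706,428 (cap binds)
Corbett Unified SD: $706,428 × 0.0163 = $11,514.7764
City of Calderon: $706,428 × 0.00395 = $2,790.3906
Ferndale County: $706,428 × 0.00548 = $3,871.22544
Total = $18,176.39244

$18,176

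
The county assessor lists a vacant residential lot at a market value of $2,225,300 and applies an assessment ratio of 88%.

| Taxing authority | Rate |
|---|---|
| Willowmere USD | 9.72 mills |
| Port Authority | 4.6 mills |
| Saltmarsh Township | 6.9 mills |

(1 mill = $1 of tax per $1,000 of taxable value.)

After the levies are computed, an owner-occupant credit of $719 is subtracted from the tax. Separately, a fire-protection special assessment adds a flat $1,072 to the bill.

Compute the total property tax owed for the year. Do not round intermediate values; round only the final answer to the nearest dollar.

Assessed value = $2,225,300 × 0.88 = $1,958,264
Willowmere USD: $1,958,264 × 0.00972 = $19,034.32608
Port Authority: $1,958,264 × 0.0046 = $9,008.0144
Saltmarsh Township: $1,958,264 × 0.0069 = $13,512.0216
Levies subtotal = $41,554.36208
After credit = $41,554.36208 − $719 = $40,835.36208
Total = $40,835.36208 + $1,072 = $41,907.36208

$41,907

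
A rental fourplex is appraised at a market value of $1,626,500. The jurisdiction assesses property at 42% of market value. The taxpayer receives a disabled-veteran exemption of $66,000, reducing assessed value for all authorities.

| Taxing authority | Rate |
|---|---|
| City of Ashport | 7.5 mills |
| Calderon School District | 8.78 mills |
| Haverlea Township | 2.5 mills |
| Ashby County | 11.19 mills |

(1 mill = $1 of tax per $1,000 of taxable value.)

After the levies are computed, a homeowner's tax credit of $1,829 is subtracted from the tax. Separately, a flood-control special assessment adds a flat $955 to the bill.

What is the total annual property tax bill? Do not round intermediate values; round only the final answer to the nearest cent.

Assessed value = $1,626,500 × 0.42 = $683,130
Taxable value = $683,130 − $66,000 = $617,130
City of Ashport: $617,130 × 0.0075 = $4,628.475
Calderon School District: $617,130 × 0.00878 = $5,418.4014
Haverlea Township: $617,130 × 0.0025 = $1,542.825
Ashby County: $617,130 × 0.01119 = $6,905.6847
Levies subtotal = $18,495.3861
After credit = $18,495.3861 − $1,829 = $16,666.3861
Total = $16,666.3861 + $955 = $17,621.3861

$17,621.39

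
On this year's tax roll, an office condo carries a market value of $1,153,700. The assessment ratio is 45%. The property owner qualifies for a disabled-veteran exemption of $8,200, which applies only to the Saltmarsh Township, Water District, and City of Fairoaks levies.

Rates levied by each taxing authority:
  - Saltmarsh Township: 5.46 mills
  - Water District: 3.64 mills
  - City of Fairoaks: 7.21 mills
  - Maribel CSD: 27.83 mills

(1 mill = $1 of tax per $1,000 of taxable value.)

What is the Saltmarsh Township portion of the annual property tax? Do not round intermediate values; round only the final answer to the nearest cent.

Assessed value = $1,153,700 × 0.45 = $519,165
Saltmarsh Township taxable value = $519,165 − $8,200 = $510,965
Saltmarsh Township levy = $510,965 × 0.00546 = $2,789.8689

$2,789.87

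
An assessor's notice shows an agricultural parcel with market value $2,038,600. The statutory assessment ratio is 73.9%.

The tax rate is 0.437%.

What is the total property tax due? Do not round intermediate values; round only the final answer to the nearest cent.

Assessed value = $2,038,600 × 0.739 = $1,506,525.4
Tax = $1,506,525.4 × 0.00437 = $6,583.515998

$6,583.52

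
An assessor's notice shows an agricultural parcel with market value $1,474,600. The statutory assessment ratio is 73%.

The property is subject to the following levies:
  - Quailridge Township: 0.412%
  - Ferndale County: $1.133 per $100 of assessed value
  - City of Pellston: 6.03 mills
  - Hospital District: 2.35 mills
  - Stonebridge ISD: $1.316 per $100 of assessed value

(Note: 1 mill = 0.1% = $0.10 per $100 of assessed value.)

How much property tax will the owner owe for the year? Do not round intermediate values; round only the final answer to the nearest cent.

$39,818.18

Assessed value = $1,474,600 × 0.73 = $1,076,458
Quailridge Township: $1,076,458 × 0.00412 = $4,435.00696
Ferndale County: $1,076,458 × 0.01133 = $12,196.26914
City of Pellston: $1,076,458 × 0.00603 = $6,491.04174
Hospital District: $1,076,458 × 0.00235 = $2,529.6763
Stonebridge ISD: $1,076,458 × 0.01316 = $14,166.18728
Total = $39,818.18142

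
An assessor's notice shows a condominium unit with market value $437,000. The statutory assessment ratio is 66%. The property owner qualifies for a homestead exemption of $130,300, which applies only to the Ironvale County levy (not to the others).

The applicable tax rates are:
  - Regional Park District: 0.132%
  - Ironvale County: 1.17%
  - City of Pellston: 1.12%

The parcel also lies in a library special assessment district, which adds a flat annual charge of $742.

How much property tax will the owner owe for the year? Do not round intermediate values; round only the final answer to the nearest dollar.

$6,203

Assessed value = $437,000 × 0.66 = $288,420
Regional Park District: $288,420 × 0.00132 = $380.7144
Ironvale County: ($288,420 − $130,300) × 0.0117 = $158,120 × 0.0117 = $1,850.004
City of Pellston: $288,420 × 0.0112 = $3,230.304
Levies subtotal = $5,461.0224
Total = $5,461.0224 + $742 = $6,203.0224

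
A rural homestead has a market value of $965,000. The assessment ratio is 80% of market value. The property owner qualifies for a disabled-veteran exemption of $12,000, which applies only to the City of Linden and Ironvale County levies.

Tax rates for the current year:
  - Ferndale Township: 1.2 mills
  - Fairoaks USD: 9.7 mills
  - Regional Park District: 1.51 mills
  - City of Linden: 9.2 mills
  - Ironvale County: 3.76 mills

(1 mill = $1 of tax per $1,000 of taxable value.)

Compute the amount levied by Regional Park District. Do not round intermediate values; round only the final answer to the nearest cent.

$1,165.72

Assessed value = $965,000 × 0.8 = $772,000
Regional Park District taxable value = $772,000 (exemption does not apply)
Regional Park District levy = $772,000 × 0.00151 = $1,165.72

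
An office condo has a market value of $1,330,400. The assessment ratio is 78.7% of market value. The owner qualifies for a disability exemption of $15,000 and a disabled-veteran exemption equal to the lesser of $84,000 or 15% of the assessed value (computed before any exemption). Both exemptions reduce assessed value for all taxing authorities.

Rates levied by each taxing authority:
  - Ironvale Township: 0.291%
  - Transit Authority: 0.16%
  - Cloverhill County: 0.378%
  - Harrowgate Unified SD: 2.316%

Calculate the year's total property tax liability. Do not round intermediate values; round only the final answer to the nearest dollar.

Assessed value = $1,330,400 × 0.787 = $1,047,024.8
Disabled-veteran exemption = min($84,000, 15% × $1,047,024.8) = min($84,000, $157,053.72) = $84,000 (dollar cap binds)
Taxable value = $1,047,024.8 − $15,000 − $84,000 = $948,024.8
Ironvale Township: $948,024.8 × 0.00291 = $2,758.752168
Transit Authority: $948,024.8 × 0.0016 = $1,516.83968
Cloverhill County: $948,024.8 × 0.00378 = $3,583.533744
Harrowgate Unified SD: $948,024.8 × 0.02316 = $21,956.254368
Total = $29,815.37996

$29,815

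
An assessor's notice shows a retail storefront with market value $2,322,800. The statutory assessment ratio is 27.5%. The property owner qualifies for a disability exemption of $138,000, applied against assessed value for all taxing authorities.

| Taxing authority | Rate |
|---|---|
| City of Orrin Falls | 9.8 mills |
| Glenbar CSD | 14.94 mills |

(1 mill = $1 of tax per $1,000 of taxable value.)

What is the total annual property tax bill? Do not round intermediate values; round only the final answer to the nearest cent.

$12,389.05

Assessed value = $2,322,800 × 0.275 = $638,770
Taxable value = $638,770 − $138,000 = $500,770
City of Orrin Falls: $500,770 × 0.0098 = $4,907.546
Glenbar CSD: $500,770 × 0.01494 = $7,481.5038
Total = $4,907.546 + $7,481.5038 = $12,389.0498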